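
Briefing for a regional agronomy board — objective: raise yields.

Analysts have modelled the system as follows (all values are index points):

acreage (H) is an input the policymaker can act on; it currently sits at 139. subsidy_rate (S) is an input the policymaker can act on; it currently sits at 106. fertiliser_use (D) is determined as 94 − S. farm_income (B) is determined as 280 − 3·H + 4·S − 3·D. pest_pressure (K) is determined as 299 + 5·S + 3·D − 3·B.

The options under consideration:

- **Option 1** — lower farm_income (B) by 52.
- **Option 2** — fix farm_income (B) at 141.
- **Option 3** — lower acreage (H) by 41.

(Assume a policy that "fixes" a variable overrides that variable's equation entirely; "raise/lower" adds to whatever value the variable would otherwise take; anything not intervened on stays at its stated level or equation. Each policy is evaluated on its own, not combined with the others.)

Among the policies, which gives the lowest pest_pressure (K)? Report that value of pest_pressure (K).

-545

Option 1 (B − 52):
  H = 139
  S = 106
  D = 94 − 106 = -12
  B = 280 − 3·139 + 4·106 − 3·(-12) (−52 from intervention) = 271
  K = 299 + 5·106 + 3·(-12) − 3·271 = -20
Option 2 (B := 141):
  H = 139
  S = 106
  D = 94 − 106 = -12
  B = 141
  K = 299 + 5·106 + 3·(-12) − 3·141 = 370
Option 3 (H − 41):
  H = 139 − 41 = 98
  S = 106
  D = 94 − 106 = -12
  B = 280 − 3·98 + 4·106 − 3·(-12) = 446
  K = 299 + 5·106 + 3·(-12) − 3·446 = -545
Comparing — Option 1: K=-20, Option 2: K=370, Option 3: K=-545. Lowest is -545 (Option 3).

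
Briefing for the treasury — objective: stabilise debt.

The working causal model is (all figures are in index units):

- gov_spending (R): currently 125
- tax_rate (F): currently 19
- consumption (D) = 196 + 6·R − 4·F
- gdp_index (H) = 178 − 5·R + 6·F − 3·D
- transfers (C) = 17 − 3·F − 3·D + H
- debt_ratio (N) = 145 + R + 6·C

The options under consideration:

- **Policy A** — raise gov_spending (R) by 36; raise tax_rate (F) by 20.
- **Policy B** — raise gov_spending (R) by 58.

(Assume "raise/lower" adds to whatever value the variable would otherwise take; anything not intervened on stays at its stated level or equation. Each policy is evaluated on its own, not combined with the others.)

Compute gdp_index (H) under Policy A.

-3411

Policy A (R + 36, F + 20):
  R = 125 + 36 = 161
  F = 19 + 20 = 39
  D = 196 + 6·161 − 4·39 = 1006
  H = 178 − 5·161 + 6·39 − 3·1006 = -3411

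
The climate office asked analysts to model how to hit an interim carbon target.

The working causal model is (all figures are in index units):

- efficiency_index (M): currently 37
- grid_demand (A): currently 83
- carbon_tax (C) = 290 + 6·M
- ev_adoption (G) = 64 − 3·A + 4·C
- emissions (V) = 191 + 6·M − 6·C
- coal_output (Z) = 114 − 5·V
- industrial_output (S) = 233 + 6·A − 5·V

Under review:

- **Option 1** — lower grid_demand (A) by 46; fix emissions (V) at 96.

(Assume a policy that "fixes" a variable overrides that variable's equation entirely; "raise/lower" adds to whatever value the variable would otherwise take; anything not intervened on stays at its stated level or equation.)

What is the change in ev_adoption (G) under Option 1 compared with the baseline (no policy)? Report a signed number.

Baseline:
  M = 37
  A = 83
  C = 290 + 6·37 = 512
  G = 64 − 3·83 + 4·512 = 1863
Option 1 (A − 46, V := 96):
  M = 37
  A = 83 − 46 = 37
  C = 290 + 6·37 = 512
  G = 64 − 3·37 + 4·512 = 2001
Change in G: 2001 − 1863 = 138

138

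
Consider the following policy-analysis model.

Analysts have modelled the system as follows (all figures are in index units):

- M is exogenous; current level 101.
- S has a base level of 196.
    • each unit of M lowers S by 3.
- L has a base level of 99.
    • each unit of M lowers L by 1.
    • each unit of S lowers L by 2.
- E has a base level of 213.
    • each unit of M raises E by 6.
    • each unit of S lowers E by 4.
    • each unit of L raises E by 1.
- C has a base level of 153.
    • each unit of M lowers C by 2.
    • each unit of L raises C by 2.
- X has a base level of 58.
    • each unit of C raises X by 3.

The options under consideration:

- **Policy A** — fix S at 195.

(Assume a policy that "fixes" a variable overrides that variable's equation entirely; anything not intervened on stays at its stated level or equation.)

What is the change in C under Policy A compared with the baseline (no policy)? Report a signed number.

-1208

Baseline:
  M = 101
  S = 196 − 3·101 = -107
  L = 99 − 101 − 2·(-107) = 212
  C = 153 − 2·101 + 2·212 = 375
Policy A (S := 195):
  M = 101
  S = 195
  L = 99 − 101 − 2·195 = -392
  C = 153 − 2·101 + 2·(-392) = -833
Change in C: -833 − 375 = -1208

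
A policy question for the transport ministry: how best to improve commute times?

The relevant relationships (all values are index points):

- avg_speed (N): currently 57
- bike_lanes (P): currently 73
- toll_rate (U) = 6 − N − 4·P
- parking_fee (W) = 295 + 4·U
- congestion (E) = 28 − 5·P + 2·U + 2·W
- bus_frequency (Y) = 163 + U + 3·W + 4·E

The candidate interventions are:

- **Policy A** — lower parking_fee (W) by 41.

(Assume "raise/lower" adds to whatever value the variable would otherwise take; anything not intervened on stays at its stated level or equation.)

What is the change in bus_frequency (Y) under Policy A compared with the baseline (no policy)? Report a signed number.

Baseline:
  N = 57
  P = 73
  U = 6 − 57 − 4·73 = -343
  W = 295 + 4·(-343) = -1077
  E = 28 − 5·73 + 2·(-343) + 2·(-1077) = -3177
  Y = 163 + (-343) + 3·(-1077) + 4·(-3177) = -16119
Policy A (W − 41):
  N = 57
  P = 73
  U = 6 − 57 − 4·73 = -343
  W = 295 + 4·(-343) (−41 from intervention) = -1118
  E = 28 − 5·73 + 2·(-343) + 2·(-1118) = -3259
  Y = 163 + (-343) + 3·(-1118) + 4·(-3259) = -16570
Change in Y: -16570 − (-16119) = -451

-451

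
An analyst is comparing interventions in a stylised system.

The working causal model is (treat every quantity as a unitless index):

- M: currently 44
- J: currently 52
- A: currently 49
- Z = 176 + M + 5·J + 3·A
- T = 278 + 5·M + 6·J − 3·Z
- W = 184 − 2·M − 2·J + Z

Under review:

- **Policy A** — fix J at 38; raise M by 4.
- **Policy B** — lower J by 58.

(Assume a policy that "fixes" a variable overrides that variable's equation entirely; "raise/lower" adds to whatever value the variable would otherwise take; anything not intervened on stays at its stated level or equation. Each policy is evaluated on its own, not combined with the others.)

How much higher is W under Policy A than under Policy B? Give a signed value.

128

Policy A (J := 38, M + 4):
  M = 44 + 4 = 48
  J = 38
  A = 49
  Z = 176 + 48 + 5·38 + 3·49 = 561
  W = 184 − 2·48 − 2·38 + 561 = 573
Policy B (J − 58):
  M = 44
  J = 52 − 58 = -6
  A = 49
  Z = 176 + 44 + 5·(-6) + 3·49 = 337
  W = 184 − 2·44 − 2·(-6) + 337 = 445
W: 573 − 445 = 128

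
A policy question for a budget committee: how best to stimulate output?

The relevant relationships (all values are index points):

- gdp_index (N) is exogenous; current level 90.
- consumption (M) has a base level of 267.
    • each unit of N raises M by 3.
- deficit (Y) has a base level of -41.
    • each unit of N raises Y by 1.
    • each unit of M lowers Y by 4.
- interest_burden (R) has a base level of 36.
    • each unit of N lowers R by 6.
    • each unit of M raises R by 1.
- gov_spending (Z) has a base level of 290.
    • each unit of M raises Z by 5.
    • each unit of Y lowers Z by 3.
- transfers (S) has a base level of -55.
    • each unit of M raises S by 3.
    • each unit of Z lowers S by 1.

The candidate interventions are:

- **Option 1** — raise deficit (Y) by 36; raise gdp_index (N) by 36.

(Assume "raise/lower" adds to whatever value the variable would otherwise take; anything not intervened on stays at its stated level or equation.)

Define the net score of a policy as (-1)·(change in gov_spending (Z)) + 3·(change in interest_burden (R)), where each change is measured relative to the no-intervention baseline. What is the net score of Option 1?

-1944

Baseline:
  N = 90
  M = 267 + 3·90 = 537
  Y = -41 + 90 − 4·537 = -2099
  R = 36 − 6·90 + 537 = 33
  Z = 290 + 5·537 − 3·(-2099) = 9272
Option 1 (Y + 36, N + 36):
  N = 90 + 36 = 126
  M = 267 + 3·126 = 645
  Y = -41 + 126 − 4·645 (+36 from intervention) = -2459
  R = 36 − 6·126 + 645 = -75
  Z = 290 + 5·645 − 3·(-2459) = 10892
ΔZ = 10892 − 9272 = 1620; ΔR = -75 − 33 = -108
Score = (-1)·1620 + 3·(-108) = -1944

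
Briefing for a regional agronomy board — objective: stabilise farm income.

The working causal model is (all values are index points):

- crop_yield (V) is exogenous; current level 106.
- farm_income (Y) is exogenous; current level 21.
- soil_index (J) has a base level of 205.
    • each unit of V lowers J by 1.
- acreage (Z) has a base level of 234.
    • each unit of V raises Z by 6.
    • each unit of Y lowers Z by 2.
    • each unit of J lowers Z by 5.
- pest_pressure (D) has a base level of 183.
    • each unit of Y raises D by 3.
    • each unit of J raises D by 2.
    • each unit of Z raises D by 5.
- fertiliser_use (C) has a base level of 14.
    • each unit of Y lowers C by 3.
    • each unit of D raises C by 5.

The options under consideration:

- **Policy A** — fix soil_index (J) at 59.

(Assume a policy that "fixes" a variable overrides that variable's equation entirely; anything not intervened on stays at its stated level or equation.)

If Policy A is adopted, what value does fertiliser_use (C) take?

Policy A (J := 59):
  V = 106
  Y = 21
  J = 59
  Z = 234 + 6·106 − 2·21 − 5·59 = 533
  D = 183 + 3·21 + 2·59 + 5·533 = 3029
  C = 14 − 3·21 + 5·3029 = 15096

15096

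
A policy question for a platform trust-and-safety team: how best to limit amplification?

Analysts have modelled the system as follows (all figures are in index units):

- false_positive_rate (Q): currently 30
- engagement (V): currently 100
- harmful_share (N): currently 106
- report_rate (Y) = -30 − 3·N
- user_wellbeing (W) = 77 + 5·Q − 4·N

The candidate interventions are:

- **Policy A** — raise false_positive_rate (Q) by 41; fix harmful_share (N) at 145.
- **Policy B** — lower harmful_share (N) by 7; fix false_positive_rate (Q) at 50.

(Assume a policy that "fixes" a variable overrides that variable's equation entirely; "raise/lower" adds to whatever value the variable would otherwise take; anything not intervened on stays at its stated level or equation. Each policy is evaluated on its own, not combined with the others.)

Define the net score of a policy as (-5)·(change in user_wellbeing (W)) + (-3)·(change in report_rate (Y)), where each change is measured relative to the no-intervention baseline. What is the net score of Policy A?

Baseline:
  Q = 30
  N = 106
  Y = -30 − 3·106 = -348
  W = 77 + 5·30 − 4·106 = -197
Policy A (Q + 41, N := 145):
  Q = 30 + 41 = 71
  N = 145
  Y = -30 − 3·145 = -465
  W = 77 + 5·71 − 4·145 = -148
ΔW = -148 − (-197) = 49; ΔY = -465 − (-348) = -117
Score = (-5)·49 + (-3)·(-117) = 106

106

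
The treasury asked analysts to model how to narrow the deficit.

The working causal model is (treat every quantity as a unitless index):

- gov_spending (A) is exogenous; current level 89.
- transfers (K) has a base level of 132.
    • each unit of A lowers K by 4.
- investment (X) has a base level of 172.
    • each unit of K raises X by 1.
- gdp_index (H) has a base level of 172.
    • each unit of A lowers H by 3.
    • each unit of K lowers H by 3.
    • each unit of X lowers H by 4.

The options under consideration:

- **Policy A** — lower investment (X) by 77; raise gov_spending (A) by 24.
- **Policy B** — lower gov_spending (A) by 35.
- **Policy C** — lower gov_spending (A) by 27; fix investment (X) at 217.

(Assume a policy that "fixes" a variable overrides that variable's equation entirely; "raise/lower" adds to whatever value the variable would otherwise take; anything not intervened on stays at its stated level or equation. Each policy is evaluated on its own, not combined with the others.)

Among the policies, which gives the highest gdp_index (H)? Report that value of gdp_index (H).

Policy A (X − 77, A + 24):
  A = 89 + 24 = 113
  K = 132 − 4·113 = -320
  X = 172 + (-320) (−77 from intervention) = -225
  H = 172 − 3·113 − 3·(-320) − 4·(-225) = 1693
Policy B (A − 35):
  A = 89 − 35 = 54
  K = 132 − 4·54 = -84
  X = 172 + (-84) = 88
  H = 172 − 3·54 − 3·(-84) − 4·88 = -90
Policy C (A − 27, X := 217):
  A = 89 − 27 = 62
  K = 132 − 4·62 = -116
  X = 217
  H = 172 − 3·62 − 3·(-116) − 4·217 = -534
Comparing — Policy A: H=1693, Policy B: H=-90, Policy C: H=-534. Highest is 1693 (Policy A).

1693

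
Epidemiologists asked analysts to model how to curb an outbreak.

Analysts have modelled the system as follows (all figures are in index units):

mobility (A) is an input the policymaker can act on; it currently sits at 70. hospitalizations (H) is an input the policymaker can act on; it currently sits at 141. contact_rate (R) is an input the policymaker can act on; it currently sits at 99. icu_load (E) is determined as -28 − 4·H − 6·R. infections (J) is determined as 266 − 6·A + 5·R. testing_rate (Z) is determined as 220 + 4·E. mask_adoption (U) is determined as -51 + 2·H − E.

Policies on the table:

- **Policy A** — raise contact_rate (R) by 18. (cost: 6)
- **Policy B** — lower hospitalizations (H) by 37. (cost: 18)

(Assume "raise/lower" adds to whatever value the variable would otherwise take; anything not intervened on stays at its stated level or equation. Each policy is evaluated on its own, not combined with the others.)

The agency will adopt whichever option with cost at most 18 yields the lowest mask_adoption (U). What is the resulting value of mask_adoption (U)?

Policy A (R + 18):
  H = 141
  R = 99 + 18 = 117
  E = -28 − 4·141 − 6·117 = -1294
  U = -51 + 2·141 − (-1294) = 1525
Policy B (H − 37):
  H = 141 − 37 = 104
  R = 99
  E = -28 − 4·104 − 6·99 = -1038
  U = -51 + 2·104 − (-1038) = 1195
Comparing — Policy A: U=1525, Policy B: U=1195. Lowest is 1195 (Policy B).

1195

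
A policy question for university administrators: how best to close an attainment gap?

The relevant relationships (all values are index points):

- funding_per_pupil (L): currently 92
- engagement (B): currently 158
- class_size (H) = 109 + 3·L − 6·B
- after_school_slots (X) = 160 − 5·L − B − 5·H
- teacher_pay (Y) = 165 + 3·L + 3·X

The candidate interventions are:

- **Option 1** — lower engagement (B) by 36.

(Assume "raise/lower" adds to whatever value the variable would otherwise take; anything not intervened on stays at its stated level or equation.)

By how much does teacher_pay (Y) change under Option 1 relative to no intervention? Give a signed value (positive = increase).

-3132

Baseline:
  L = 92
  B = 158
  H = 109 + 3·92 − 6·158 = -563
  X = 160 − 5·92 − 158 − 5·(-563) = 2357
  Y = 165 + 3·92 + 3·2357 = 7512
Option 1 (B − 36):
  L = 92
  B = 158 − 36 = 122
  H = 109 + 3·92 − 6·122 = -347
  X = 160 − 5·92 − 122 − 5·(-347) = 1313
  Y = 165 + 3·92 + 3·1313 = 4380
Change in Y: 4380 − 7512 = -3132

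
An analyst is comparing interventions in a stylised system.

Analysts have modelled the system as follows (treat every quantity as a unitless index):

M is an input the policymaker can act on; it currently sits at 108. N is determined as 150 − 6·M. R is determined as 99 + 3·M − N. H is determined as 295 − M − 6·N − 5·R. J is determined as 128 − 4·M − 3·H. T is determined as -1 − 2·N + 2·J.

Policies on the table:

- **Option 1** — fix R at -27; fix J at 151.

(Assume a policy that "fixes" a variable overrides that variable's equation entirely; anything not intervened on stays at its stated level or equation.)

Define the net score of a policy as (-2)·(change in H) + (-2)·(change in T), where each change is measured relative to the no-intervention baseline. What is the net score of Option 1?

Baseline:
  M = 108
  N = 150 − 6·108 = -498
  R = 99 + 3·108 − (-498) = 921
  H = 295 − 108 − 6·(-498) − 5·921 = -1430
  J = 128 − 4·108 − 3·(-1430) = 3986
  T = -1 − 2·(-498) + 2·3986 = 8967
Option 1 (R := -27, J := 151):
  M = 108
  N = 150 − 6·108 = -498
  R = -27
  H = 295 − 108 − 6·(-498) − 5·(-27) = 3310
  J = 151
  T = -1 − 2·(-498) + 2·151 = 1297
ΔH = 3310 − (-1430) = 4740; ΔT = 1297 − 8967 = -7670
Score = (-2)·4740 + (-2)·(-7670) = 5860

5860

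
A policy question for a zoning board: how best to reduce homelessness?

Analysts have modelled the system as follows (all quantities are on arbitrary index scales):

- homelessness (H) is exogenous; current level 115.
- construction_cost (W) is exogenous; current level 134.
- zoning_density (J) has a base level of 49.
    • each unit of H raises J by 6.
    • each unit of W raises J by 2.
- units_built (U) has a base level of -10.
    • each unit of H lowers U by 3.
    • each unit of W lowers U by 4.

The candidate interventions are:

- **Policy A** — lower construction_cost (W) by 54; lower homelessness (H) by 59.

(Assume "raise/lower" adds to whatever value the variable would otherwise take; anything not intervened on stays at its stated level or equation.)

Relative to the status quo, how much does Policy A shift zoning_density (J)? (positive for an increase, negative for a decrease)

-462

Baseline:
  H = 115
  W = 134
  J = 49 + 6·115 + 2·134 = 1007
Policy A (W − 54, H − 59):
  H = 115 − 59 = 56
  W = 134 − 54 = 80
  J = 49 + 6·56 + 2·80 = 545
Change in J: 545 − 1007 = -462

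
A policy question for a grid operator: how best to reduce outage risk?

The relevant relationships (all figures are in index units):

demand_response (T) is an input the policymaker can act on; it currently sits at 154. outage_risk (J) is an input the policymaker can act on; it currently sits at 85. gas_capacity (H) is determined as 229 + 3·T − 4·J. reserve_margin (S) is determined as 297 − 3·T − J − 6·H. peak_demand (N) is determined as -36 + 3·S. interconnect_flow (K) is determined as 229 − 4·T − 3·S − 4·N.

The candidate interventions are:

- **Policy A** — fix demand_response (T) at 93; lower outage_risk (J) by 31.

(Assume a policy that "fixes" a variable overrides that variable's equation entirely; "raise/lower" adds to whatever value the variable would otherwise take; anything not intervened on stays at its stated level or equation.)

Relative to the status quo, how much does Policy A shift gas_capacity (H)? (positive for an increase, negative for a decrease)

-59

Baseline:
  T = 154
  J = 85
  H = 229 + 3·154 − 4·85 = 351
Policy A (T := 93, J − 31):
  T = 93
  J = 85 − 31 = 54
  H = 229 + 3·93 − 4·54 = 292
Change in H: 292 − 351 = -59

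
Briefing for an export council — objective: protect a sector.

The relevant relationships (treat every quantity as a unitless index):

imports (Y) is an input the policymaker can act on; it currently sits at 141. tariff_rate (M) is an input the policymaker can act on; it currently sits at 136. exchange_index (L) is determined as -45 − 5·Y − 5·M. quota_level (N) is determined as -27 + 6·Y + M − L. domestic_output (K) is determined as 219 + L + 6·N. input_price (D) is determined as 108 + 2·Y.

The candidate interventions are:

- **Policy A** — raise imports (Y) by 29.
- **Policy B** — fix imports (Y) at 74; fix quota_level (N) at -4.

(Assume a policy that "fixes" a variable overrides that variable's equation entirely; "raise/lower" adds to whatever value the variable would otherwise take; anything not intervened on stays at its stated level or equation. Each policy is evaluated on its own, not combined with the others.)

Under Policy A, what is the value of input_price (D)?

Policy A (Y + 29):
  Y = 141 + 29 = 170
  D = 108 + 2·170 = 448

448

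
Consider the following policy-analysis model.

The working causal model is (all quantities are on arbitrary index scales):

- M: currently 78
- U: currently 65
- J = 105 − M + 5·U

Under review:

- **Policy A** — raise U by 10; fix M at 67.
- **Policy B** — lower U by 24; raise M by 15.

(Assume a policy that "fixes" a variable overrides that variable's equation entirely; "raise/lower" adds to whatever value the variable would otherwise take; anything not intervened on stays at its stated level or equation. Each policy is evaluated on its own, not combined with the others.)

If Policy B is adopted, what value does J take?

217

Policy B (U − 24, M + 15):
  M = 78 + 15 = 93
  U = 65 − 24 = 41
  J = 105 − 93 + 5·41 = 217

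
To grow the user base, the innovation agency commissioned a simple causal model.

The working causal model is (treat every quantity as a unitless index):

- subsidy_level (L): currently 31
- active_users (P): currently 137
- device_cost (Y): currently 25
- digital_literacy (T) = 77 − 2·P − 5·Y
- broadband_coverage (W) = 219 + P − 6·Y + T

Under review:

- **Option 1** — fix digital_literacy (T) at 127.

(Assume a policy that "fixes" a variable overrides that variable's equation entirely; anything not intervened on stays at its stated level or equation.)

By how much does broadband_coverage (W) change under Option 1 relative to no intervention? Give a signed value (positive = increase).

Baseline:
  P = 137
  Y = 25
  T = 77 − 2·137 − 5·25 = -322
  W = 219 + 137 − 6·25 + (-322) = -116
Option 1 (T := 127):
  P = 137
  Y = 25
  T = 127
  W = 219 + 137 − 6·25 + 127 = 333
Change in W: 333 − (-116) = 449

449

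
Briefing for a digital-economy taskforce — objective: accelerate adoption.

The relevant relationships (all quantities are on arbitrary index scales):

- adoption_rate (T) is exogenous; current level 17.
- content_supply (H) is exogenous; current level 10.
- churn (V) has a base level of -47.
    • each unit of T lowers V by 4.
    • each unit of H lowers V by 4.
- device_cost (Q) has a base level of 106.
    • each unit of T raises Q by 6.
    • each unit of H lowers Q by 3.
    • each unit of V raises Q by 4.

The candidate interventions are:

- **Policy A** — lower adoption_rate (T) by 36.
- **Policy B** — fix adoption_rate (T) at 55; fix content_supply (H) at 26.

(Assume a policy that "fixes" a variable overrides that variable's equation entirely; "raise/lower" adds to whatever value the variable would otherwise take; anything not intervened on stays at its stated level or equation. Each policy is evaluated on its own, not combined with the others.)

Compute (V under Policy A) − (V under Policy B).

Policy A (T − 36):
  T = 17 − 36 = -19
  H = 10
  V = -47 − 4·(-19) − 4·10 = -11
Policy B (T := 55, H := 26):
  T = 55
  H = 26
  V = -47 − 4·55 − 4·26 = -371
V: -11 − (-371) = 360

360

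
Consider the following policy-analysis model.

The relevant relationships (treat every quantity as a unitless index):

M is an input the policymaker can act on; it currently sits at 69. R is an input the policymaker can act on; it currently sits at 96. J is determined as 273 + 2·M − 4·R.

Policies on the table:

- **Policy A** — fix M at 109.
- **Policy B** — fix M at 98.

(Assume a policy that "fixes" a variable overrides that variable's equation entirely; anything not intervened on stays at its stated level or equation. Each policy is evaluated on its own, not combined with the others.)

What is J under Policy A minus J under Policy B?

Policy A (M := 109):
  M = 109
  R = 96
  J = 273 + 2·109 − 4·96 = 107
Policy B (M := 98):
  M = 98
  R = 96
  J = 273 + 2·98 − 4·96 = 85
J: 107 − 85 = 22

22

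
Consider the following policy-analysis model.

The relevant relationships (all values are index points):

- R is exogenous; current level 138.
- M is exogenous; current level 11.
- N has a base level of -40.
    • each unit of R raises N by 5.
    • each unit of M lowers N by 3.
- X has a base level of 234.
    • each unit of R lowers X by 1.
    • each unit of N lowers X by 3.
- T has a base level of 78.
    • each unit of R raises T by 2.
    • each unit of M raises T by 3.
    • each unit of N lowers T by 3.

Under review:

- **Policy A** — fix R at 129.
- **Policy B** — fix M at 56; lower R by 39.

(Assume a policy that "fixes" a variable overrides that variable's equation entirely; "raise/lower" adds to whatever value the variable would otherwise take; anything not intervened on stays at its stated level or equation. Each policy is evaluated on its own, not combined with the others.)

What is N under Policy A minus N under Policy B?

Policy A (R := 129):
  R = 129
  M = 11
  N = -40 + 5·129 − 3·11 = 572
Policy B (M := 56, R − 39):
  R = 138 − 39 = 99
  M = 56
  N = -40 + 5·99 − 3·56 = 287
N: 572 − 287 = 285

285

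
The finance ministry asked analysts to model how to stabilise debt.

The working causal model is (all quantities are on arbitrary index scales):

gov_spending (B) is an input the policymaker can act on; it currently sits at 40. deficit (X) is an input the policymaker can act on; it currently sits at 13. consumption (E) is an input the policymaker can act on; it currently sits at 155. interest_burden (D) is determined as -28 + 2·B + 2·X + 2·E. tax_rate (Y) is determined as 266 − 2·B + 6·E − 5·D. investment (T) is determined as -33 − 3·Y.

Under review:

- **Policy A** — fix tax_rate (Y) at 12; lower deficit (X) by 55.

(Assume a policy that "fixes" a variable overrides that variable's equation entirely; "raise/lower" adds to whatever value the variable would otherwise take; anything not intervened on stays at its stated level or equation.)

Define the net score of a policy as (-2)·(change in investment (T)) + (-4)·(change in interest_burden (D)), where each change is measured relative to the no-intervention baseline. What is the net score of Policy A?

Baseline:
  B = 40
  X = 13
  E = 155
  D = -28 + 2·40 + 2·13 + 2·155 = 388
  Y = 266 − 2·40 + 6·155 − 5·388 = -824
  T = -33 − 3·(-824) = 2439
Policy A (Y := 12, X − 55):
  B = 40
  X = 13 − 55 = -42
  E = 155
  D = -28 + 2·40 + 2·(-42) + 2·155 = 278
  Y = 12
  T = -33 − 3·12 = -69
ΔT = -69 − 2439 = -2508; ΔD = 278 − 388 = -110
Score = (-2)·(-2508) + (-4)·(-110) = 5456

5456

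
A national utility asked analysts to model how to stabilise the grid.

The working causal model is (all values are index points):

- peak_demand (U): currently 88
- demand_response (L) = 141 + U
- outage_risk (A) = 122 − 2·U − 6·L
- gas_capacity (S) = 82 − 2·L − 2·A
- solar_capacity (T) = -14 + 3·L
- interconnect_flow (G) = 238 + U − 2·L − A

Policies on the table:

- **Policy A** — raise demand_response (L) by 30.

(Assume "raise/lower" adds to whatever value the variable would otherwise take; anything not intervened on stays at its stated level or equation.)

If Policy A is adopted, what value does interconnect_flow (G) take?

1416

Policy A (L + 30):
  U = 88
  L = 141 + 88 (+30 from intervention) = 259
  A = 122 − 2·88 − 6·259 = -1608
  G = 238 + 88 − 2·259 − (-1608) = 1416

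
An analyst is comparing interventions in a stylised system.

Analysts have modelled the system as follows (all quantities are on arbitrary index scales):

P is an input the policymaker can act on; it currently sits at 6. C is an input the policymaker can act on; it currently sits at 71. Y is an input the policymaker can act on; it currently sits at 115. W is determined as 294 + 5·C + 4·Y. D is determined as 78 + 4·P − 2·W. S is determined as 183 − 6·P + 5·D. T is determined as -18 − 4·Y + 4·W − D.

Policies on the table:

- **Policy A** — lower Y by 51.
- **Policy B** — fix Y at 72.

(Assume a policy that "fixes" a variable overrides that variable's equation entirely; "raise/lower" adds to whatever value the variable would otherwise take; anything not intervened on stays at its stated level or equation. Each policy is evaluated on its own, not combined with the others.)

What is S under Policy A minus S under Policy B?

320

Policy A (Y − 51):
  P = 6
  C = 71
  Y = 115 − 51 = 64
  W = 294 + 5·71 + 4·64 = 905
  D = 78 + 4·6 − 2·905 = -1708
  S = 183 − 6·6 + 5·(-1708) = -8393
Policy B (Y := 72):
  P = 6
  C = 71
  Y = 72
  W = 294 + 5·71 + 4·72 = 937
  D = 78 + 4·6 − 2·937 = -1772
  S = 183 − 6·6 + 5·(-1772) = -8713
S: -8393 − (-8713) = 320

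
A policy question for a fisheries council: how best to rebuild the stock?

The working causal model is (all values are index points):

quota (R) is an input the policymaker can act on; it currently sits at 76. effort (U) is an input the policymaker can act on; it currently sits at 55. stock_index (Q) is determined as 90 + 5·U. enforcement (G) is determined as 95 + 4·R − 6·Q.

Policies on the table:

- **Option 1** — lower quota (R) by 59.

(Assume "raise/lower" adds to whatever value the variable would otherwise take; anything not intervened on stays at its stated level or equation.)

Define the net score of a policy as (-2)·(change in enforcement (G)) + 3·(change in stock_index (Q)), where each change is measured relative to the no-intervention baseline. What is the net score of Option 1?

Baseline:
  R = 76
  U = 55
  Q = 90 + 5·55 = 365
  G = 95 + 4·76 − 6·365 = -1791
Option 1 (R − 59):
  R = 76 − 59 = 17
  U = 55
  Q = 90 + 5·55 = 365
  G = 95 + 4·17 − 6·365 = -2027
ΔG = -2027 − (-1791) = -236; ΔQ = 365 − 365 = 0
Score = (-2)·(-236) + 3·0 = 472

472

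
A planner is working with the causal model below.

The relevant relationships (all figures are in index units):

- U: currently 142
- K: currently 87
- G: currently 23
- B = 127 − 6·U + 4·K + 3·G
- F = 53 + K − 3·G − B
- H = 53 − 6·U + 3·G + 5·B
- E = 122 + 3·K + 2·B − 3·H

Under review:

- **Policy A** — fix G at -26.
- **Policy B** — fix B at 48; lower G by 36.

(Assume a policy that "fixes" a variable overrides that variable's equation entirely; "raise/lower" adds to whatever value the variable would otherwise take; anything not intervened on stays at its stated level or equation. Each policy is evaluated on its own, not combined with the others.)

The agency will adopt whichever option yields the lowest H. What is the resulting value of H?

-3152

Policy A (G := -26):
  U = 142
  K = 87
  G = -26
  B = 127 − 6·142 + 4·87 + 3·(-26) = -455
  H = 53 − 6·142 + 3·(-26) + 5·(-455) = -3152
Policy B (B := 48, G − 36):
  U = 142
  K = 87
  G = 23 − 36 = -13
  B = 48
  H = 53 − 6·142 + 3·(-13) + 5·48 = -598
Comparing — Policy A: H=-3152, Policy B: H=-598. Lowest is -3152 (Policy A).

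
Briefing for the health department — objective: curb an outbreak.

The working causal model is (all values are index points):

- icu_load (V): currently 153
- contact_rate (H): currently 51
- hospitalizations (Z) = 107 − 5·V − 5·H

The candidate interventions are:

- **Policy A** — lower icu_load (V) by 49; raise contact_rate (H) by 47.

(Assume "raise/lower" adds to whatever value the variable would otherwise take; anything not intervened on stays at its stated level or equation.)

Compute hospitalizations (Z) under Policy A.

-903

Policy A (V − 49, H + 47):
  V = 153 − 49 = 104
  H = 51 + 47 = 98
  Z = 107 − 5·104 − 5·98 = -903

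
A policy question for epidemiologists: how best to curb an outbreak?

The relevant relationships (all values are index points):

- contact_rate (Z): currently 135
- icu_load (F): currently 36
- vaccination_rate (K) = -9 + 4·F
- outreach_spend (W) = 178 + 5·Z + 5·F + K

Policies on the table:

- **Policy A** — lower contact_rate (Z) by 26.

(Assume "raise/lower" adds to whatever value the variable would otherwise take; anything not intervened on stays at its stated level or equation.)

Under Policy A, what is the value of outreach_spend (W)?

Policy A (Z − 26):
  Z = 135 − 26 = 109
  F = 36
  K = -9 + 4·36 = 135
  W = 178 + 5·109 + 5·36 + 135 = 1038

1038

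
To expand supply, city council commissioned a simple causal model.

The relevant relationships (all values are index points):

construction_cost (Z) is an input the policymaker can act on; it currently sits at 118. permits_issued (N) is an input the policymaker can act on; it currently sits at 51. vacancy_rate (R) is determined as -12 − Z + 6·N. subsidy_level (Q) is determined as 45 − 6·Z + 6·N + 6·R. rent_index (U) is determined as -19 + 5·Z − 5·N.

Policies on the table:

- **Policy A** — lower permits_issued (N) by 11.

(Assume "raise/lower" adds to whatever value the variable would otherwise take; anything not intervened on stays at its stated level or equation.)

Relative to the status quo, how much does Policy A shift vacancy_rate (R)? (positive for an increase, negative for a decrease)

-66

Baseline:
  Z = 118
  N = 51
  R = -12 − 118 + 6·51 = 176
Policy A (N − 11):
  Z = 118
  N = 51 − 11 = 40
  R = -12 − 118 + 6·40 = 110
Change in R: 110 − 176 = -66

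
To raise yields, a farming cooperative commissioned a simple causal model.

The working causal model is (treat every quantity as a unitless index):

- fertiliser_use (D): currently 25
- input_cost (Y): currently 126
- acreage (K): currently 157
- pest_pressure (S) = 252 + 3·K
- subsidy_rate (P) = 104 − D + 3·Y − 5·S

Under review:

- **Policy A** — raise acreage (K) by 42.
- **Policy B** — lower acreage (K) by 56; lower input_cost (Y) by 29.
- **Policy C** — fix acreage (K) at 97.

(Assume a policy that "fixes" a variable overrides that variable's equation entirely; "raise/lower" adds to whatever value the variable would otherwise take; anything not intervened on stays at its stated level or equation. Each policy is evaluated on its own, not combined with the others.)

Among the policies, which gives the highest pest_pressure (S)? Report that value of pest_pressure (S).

Policy A (K + 42):
  K = 157 + 42 = 199
  S = 252 + 3·199 = 849
Policy B (K − 56, Y − 29):
  K = 157 − 56 = 101
  S = 252 + 3·101 = 555
Policy C (K := 97):
  K = 97
  S = 252 + 3·97 = 543
Comparing — Policy A: S=849, Policy B: S=555, Policy C: S=543. Highest is 849 (Policy A).

849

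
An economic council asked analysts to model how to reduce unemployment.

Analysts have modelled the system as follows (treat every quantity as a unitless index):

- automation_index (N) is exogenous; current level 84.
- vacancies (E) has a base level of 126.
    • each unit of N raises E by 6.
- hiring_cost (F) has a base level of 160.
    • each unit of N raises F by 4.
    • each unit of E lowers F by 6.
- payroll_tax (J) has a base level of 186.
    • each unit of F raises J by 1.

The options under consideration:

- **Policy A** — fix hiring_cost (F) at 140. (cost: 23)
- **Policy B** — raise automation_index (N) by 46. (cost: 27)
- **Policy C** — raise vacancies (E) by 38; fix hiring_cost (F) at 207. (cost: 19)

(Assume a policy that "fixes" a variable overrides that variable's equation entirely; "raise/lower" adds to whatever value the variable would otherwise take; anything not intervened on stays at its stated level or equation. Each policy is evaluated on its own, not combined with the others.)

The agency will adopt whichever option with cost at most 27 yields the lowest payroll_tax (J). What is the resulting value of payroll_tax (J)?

Policy A (F := 140):
  N = 84
  E = 126 + 6·84 = 630
  F = 140
  J = 186 + 140 = 326
Policy B (N + 46):
  N = 84 + 46 = 130
  E = 126 + 6·130 = 906
  F = 160 + 4·130 − 6·906 = -4756
  J = 186 + (-4756) = -4570
Policy C (E + 38, F := 207):
  N = 84
  E = 126 + 6·84 (+38 from intervention) = 668
  F = 207
  J = 186 + 207 = 393
Comparing — Policy A: J=326, Policy B: J=-4570, Policy C: J=393. Lowest is -4570 (Policy B).

-4570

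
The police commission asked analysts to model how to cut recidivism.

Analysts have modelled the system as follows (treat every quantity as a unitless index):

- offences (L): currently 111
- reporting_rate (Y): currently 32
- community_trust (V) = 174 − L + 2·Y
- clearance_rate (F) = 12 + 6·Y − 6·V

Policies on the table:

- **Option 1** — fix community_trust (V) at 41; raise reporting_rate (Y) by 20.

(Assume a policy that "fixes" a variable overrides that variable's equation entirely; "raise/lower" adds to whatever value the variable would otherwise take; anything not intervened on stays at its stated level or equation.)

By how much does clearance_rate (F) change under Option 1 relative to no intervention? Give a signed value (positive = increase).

Baseline:
  L = 111
  Y = 32
  V = 174 − 111 + 2·32 = 127
  F = 12 + 6·32 − 6·127 = -558
Option 1 (V := 41, Y + 20):
  L = 111
  Y = 32 + 20 = 52
  V = 41
  F = 12 + 6·52 − 6·41 = 78
Change in F: 78 − (-558) = 636

636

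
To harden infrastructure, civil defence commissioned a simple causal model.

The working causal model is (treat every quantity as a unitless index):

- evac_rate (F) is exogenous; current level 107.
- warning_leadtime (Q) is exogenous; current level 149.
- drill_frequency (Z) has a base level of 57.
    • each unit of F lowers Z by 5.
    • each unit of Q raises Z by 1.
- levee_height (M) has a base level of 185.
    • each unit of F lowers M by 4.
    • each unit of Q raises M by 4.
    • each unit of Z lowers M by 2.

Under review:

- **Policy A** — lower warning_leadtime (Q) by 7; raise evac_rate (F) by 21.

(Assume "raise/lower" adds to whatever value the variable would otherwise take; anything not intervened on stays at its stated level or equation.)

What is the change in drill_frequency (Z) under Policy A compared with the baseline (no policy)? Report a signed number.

-112

Baseline:
  F = 107
  Q = 149
  Z = 57 − 5·107 + 149 = -329
Policy A (Q − 7, F + 21):
  F = 107 + 21 = 128
  Q = 149 − 7 = 142
  Z = 57 − 5·128 + 142 = -441
Change in Z: -441 − (-329) = -112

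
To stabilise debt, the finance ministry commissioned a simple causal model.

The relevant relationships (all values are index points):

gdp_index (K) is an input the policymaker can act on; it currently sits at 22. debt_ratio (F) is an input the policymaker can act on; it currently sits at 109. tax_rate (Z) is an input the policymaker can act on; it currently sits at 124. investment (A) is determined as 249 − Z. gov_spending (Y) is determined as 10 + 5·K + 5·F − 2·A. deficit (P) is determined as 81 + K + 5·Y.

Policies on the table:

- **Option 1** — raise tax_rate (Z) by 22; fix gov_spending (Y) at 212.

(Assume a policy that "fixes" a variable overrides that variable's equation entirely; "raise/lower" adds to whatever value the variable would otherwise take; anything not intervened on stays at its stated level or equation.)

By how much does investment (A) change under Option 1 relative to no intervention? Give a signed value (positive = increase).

-22

Baseline:
  Z = 124
  A = 249 − 124 = 125
Option 1 (Z + 22, Y := 212):
  Z = 124 + 22 = 146
  A = 249 − 146 = 103
Change in A: 103 − 125 = -22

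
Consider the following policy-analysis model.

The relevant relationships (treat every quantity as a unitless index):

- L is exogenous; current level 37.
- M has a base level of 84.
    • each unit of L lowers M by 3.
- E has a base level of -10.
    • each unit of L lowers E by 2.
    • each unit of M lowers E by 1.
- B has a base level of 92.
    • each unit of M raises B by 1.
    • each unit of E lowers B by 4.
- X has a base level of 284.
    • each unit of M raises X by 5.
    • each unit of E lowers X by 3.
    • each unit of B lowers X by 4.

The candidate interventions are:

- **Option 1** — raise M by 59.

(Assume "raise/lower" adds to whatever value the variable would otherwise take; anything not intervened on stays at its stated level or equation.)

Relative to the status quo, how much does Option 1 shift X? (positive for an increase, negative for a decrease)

Baseline:
  L = 37
  M = 84 − 3·37 = -27
  E = -10 − 2·37 − (-27) = -57
  B = 92 + (-27) − 4·(-57) = 293
  X = 284 + 5·(-27) − 3·(-57) − 4·293 = -852
Option 1 (M + 59):
  L = 37
  M = 84 − 3·37 (+59 from intervention) = 32
  E = -10 − 2·37 − 32 = -116
  B = 92 + 32 − 4·(-116) = 588
  X = 284 + 5·32 − 3·(-116) − 4·588 = -1560
Change in X: -1560 − (-852) = -708

-708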